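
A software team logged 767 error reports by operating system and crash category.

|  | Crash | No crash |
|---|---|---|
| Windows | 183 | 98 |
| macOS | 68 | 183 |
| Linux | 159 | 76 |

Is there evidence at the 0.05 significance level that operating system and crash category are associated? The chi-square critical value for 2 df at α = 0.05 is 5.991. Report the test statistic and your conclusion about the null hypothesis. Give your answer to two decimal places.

104.55; reject H₀

Row totals: 281, 251, 235. Column totals: 410, 357. Grand total N = 767.
Expected counts (row total × column total / N):
  Windows, Crash: 281×410/767 = 150.209
  Windows, No crash: 281×357/767 = 130.791
  macOS, Crash: 251×410/767 = 134.172
  macOS, No crash: 251×357/767 = 116.828
  Linux, Crash: 235×410/767 = 125.619
  Linux, No crash: 235×357/767 = 109.381
Contributions (O − E)²/E:
  (183 − 150.209)²/150.209 = 7.1584
  (98 − 130.791)²/130.791 = 8.2211
  (68 − 134.172)²/134.172 = 32.6352
  (183 − 116.828)²/116.828 = 37.4802
  (159 − 125.619)²/125.619 = 8.8704
  (76 − 109.381)²/109.381 = 10.1872
χ² = 7.1584 + 8.2211 + 32.6352 + 37.4802 + 8.8704 + 10.1872 = 104.55
df = (3−1)(2−1) = 2. Since 104.55 > 5.991, reject the null hypothesis of independence at α = 0.05.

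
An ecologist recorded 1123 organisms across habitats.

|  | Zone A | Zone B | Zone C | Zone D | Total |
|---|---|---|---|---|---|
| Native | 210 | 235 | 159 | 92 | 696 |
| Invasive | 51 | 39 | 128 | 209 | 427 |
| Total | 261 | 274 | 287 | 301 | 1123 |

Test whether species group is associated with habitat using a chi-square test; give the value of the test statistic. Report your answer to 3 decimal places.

Grand total N = 1123.
Expected counts (row total × column total / N):
  Native, Zone A: 696×261/1123 = 161.75957
  Native, Zone B: 696×274/1123 = 169.81656
  Native, Zone C: 696×287/1123 = 177.87355
  Native, Zone D: 696×301/1123 = 186.55031
  Invasive, Zone A: 427×261/1123 = 99.24043
  Invasive, Zone B: 427×274/1123 = 104.18344
  Invasive, Zone C: 427×287/1123 = 109.12645
  Invasive, Zone D: 427×301/1123 = 114.44969
Contributions (O − E)²/E:
  (210 − 161.75957)²/161.75957 = 14.3864
  (235 − 169.81656)²/169.81656 = 25.0204
  (159 − 177.87355)²/177.87355 = 2.0026
  (92 − 186.55031)²/186.55031 = 47.9214
  (51 − 99.24043)²/99.24043 = 23.4495
  (39 − 104.18344)²/104.18344 = 40.7827
  (128 − 109.12645)²/109.12645 = 3.2642
  (209 − 114.44969)²/114.44969 = 78.1108
χ² = 14.3864 + 25.0204 + 2.0026 + 47.9214 + 23.4495 + 40.7827 + 3.2642 + 78.1108 = 234.938

234.938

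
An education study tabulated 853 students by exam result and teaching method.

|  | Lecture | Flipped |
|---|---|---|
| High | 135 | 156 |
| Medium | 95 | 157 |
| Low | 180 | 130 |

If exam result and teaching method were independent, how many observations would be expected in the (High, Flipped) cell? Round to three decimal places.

Row total (High) = 291; column total (Flipped) = 443; grand total N = 853.
Expected count = (row total × column total) / N = 291 × 443 / 853 = 151.129.

151.129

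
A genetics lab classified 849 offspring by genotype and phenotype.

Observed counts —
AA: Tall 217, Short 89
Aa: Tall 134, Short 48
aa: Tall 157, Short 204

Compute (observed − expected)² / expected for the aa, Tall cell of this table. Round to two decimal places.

Row total (aa) = 361; column total (Tall) = 508; N = 849.
Expected count E = 361 × 508 / 849 = 216.0047.
Contribution = (O − E)²/E = (157 − 216.0047)² / 216.0047 = 16.12.

16.12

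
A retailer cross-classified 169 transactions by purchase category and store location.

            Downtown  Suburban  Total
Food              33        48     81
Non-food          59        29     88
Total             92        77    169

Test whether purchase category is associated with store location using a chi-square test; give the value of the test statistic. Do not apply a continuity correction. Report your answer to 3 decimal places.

11.766

Grand total N = 169.
Expected counts (row total × column total / N):
  Food, Downtown: 81×92/169 = 44.0947
  Food, Suburban: 81×77/169 = 36.9053
  Non-food, Downtown: 88×92/169 = 47.9053
  Non-food, Suburban: 88×77/169 = 40.0947
Contributions (O − E)²/E:
  (33 − 44.0947)²/44.0947 = 2.7915
  (48 − 36.9053)²/36.9053 = 3.3354
  (59 − 47.9053)²/47.9053 = 2.5695
  (29 − 40.0947)²/40.0947 = 3.0700
χ² = 2.7915 + 3.3354 + 2.5695 + 3.0700 = 11.766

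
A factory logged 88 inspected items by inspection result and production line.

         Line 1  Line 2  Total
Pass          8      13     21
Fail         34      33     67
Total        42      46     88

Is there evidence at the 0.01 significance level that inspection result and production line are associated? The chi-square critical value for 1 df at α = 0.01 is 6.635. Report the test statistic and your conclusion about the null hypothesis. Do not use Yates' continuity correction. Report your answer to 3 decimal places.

1.026; fail to reject H₀

Grand total N = 88.
Expected counts (row total × column total / N):
  Pass, Line 1: 21×42/88 = 10.0227
  Pass, Line 2: 21×46/88 = 10.9773
  Fail, Line 1: 67×42/88 = 31.9773
  Fail, Line 2: 67×46/88 = 35.0227
Contributions (O − E)²/E:
  (8 − 10.0227)²/10.0227 = 0.4082
  (13 − 10.9773)²/10.9773 = 0.3727
  (34 − 31.9773)²/31.9773 = 0.1279
  (33 − 35.0227)²/35.0227 = 0.1168
χ² = 0.4082 + 0.3727 + 0.1279 + 0.1168 = 1.026
df = (2−1)(2−1) = 1. Since 1.026 < 6.635, fail to reject the null hypothesis of independence at α = 0.01.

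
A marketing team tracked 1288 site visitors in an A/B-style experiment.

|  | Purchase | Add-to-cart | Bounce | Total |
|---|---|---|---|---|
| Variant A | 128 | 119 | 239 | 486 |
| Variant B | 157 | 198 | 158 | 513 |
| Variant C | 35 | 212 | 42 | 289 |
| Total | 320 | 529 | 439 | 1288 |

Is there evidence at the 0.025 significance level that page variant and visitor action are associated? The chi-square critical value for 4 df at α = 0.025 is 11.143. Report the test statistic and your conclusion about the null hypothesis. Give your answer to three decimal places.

199.324; reject H₀

Grand total N = 1288.
Expected counts (row total × column total / N):
  Variant A, Purchase: 486×320/1288 = 120.7453
  Variant A, Add-to-cart: 486×529/1288 = 199.6071
  Variant A, Bounce: 486×439/1288 = 165.6475
  Variant B, Purchase: 513×320/1288 = 127.4534
  Variant B, Add-to-cart: 513×529/1288 = 210.6964
  Variant B, Bounce: 513×439/1288 = 174.8502
  Variant C, Purchase: 289×320/1288 = 71.8012
  Variant C, Add-to-cart: 289×529/1288 = 118.6964
  Variant C, Bounce: 289×439/1288 = 98.5023
Contributions (O − E)²/E:
  (128 − 120.7453)²/120.7453 = 0.4359
  (119 − 199.6071)²/199.6071 = 32.5515
  (239 − 165.6475)²/165.6475 = 32.4822
  (157 − 127.4534)²/127.4534 = 6.8496
  (198 − 210.6964)²/210.6964 = 0.7651
  (158 − 174.8502)²/174.8502 = 1.6238
  (35 − 71.8012)²/71.8012 = 18.8622
  (212 − 118.6964)²/118.6964 = 73.3431
  (42 − 98.5023)²/98.5023 = 32.4105
χ² = 0.4359 + 32.5515 + 32.4822 + 6.8496 + 0.7651 + 1.6238 + 18.8622 + 73.3431 + 32.4105 = 199.324
df = (3−1)(3−1) = 4. Since 199.324 > 11.143, reject the null hypothesis of independence at α = 0.025.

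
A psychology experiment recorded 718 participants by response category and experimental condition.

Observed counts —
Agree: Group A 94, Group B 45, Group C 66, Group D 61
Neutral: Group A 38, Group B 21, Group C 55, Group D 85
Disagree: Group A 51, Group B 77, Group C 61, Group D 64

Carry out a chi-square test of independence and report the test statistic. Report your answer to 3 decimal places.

58.063

Row totals: 266, 199, 253. Column totals: 183, 143, 182, 210. Grand total N = 718.
Expected counts (row total × column total / N):
  Agree, Group A: 266×183/718 = 67.7967
  Agree, Group B: 266×143/718 = 52.9777
  Agree, Group C: 266×182/718 = 67.4262
  Agree, Group D: 266×210/718 = 77.7994
  Neutral, Group A: 199×183/718 = 50.7201
  Neutral, Group B: 199×143/718 = 39.6337
  Neutral, Group C: 199×182/718 = 50.4429
  Neutral, Group D: 199×210/718 = 58.2033
  Disagree, Group A: 253×183/718 = 64.4833
  Disagree, Group B: 253×143/718 = 50.3886
  Disagree, Group C: 253×182/718 = 64.1309
  Disagree, Group D: 253×210/718 = 73.9972
Contributions (O − E)²/E:
  (94 − 67.7967)²/67.7967 = 10.1275
  (45 − 52.9777)²/52.9777 = 1.2013
  (66 − 67.4262)²/67.4262 = 0.0302
  (61 − 77.7994)²/77.7994 = 3.6275
  (38 − 50.7201)²/50.7201 = 3.1901
  (21 − 39.6337)²/39.6337 = 8.7606
  (55 − 50.4429)²/50.4429 = 0.4117
  (85 − 58.2033)²/58.2033 = 12.3372
  (51 − 64.4833)²/64.4833 = 2.8193
  (77 − 50.3886)²/50.3886 = 14.0541
  (61 − 64.1309)²/64.1309 = 0.1529
  (64 − 73.9972)²/73.9972 = 1.3506
χ² = 10.1275 + 1.2013 + 0.0302 + 3.6275 + 3.1901 + 8.7606 + 0.4117 + 12.3372 + 2.8193 + 14.0541 + 0.1529 + 1.3506 = 58.063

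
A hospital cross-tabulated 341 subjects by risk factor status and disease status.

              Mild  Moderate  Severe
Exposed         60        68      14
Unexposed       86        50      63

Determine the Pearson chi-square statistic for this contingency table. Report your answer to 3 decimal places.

29.864

Row totals: 142, 199. Column totals: 146, 118, 77. Grand total N = 341.
Expected counts (row total × column total / N):
  Exposed, Mild: 142×146/341 = 60.79765
  Exposed, Moderate: 142×118/341 = 49.13783
  Exposed, Severe: 142×77/341 = 32.06452
  Unexposed, Mild: 199×146/341 = 85.20235
  Unexposed, Moderate: 199×118/341 = 68.86217
  Unexposed, Severe: 199×77/341 = 44.93548
Contributions (O − E)²/E:
  (60 − 60.79765)²/60.79765 = 0.0105
  (68 − 49.13783)²/49.13783 = 7.2405
  (14 − 32.06452)²/32.06452 = 10.1772
  (86 − 85.20235)²/85.20235 = 0.0075
  (50 − 68.86217)²/68.86217 = 5.1666
  (63 − 44.93548)²/44.93548 = 7.2621
χ² = 0.0105 + 7.2405 + 10.1772 + 0.0075 + 5.1666 + 7.2621 = 29.864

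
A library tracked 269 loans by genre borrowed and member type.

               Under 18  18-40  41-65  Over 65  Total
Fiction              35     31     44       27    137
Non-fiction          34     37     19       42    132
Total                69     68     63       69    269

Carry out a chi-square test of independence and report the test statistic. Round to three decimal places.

13.637

Grand total N = 269.
Expected counts (row total × column total / N):
  Fiction, Under 18: 137×69/269 = 35.1413
  Fiction, 18-40: 137×68/269 = 34.6320
  Fiction, 41-65: 137×63/269 = 32.0855
  Fiction, Over 65: 137×69/269 = 35.1413
  Non-fiction, Under 18: 132×69/269 = 33.8587
  Non-fiction, 18-40: 132×68/269 = 33.3680
  Non-fiction, 41-65: 132×63/269 = 30.9145
  Non-fiction, Over 65: 132×69/269 = 33.8587
Contributions (O − E)²/E:
  (35 − 35.1413)²/35.1413 = 0.0006
  (31 − 34.6320)²/34.6320 = 0.3809
  (44 − 32.0855)²/32.0855 = 4.4243
  (27 − 35.1413)²/35.1413 = 1.8861
  (34 − 33.8587)²/33.8587 = 0.0006
  (37 − 33.3680)²/33.3680 = 0.3953
  (19 − 30.9145)²/30.9145 = 4.5919
  (42 − 33.8587)²/33.8587 = 1.9576
χ² = 0.0006 + 0.3809 + 4.4243 + 1.8861 + 0.0006 + 0.3953 + 4.5919 + 1.9576 = 13.637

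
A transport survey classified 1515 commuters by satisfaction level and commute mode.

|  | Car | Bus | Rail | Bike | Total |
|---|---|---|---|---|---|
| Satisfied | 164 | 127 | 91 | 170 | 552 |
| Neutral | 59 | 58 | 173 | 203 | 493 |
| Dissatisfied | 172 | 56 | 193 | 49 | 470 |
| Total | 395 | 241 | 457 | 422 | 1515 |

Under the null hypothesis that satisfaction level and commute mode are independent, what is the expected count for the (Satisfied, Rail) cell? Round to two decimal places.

Row total (Satisfied) = 552; column total (Rail) = 457; grand total N = 1515.
Expected count = (row total × column total) / N = 552 × 457 / 1515 = 166.51.

166.51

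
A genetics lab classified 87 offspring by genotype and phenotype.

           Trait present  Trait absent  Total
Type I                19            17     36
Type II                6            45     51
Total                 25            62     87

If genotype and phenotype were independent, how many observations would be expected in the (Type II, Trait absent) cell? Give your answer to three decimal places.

36.345

Row total (Type II) = 51; column total (Trait absent) = 62; grand total N = 87.
Expected count = (row total × column total) / N = 51 × 62 / 87 = 36.345.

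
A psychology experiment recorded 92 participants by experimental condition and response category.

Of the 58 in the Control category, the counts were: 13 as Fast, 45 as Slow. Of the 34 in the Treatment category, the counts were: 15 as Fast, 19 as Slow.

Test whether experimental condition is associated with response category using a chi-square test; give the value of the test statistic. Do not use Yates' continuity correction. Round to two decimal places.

Row totals: 58, 34. Column totals: 28, 64. Grand total N = 92.
Expected counts (row total × column total / N):
  Control, Fast: 58×28/92 = 17.6522
  Control, Slow: 58×64/92 = 40.3478
  Treatment, Fast: 34×28/92 = 10.3478
  Treatment, Slow: 34×64/92 = 23.6522
Contributions (O − E)²/E:
  (13 − 17.6522)²/17.6522 = 1.2261
  (45 − 40.3478)²/40.3478 = 0.5364
  (15 − 10.3478)²/10.3478 = 2.0916
  (19 − 23.6522)²/23.6522 = 0.9151
χ² = 1.2261 + 0.5364 + 2.0916 + 0.9151 = 4.77

4.77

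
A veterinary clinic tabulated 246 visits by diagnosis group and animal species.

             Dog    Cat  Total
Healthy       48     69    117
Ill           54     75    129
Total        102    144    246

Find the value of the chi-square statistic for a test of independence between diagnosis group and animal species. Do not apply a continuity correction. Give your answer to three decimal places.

0.018

Grand total N = 246.
Expected counts (row total × column total / N):
  Healthy, Dog: 117×102/246 = 48.5122
  Healthy, Cat: 117×144/246 = 68.4878
  Ill, Dog: 129×102/246 = 53.4878
  Ill, Cat: 129×144/246 = 75.5122
Contributions (O − E)²/E:
  (48 − 48.5122)²/48.5122 = 0.0054
  (69 − 68.4878)²/68.4878 = 0.0038
  (54 − 53.4878)²/53.4878 = 0.0049
  (75 − 75.5122)²/75.5122 = 0.0035
χ² = 0.0054 + 0.0038 + 0.0049 + 0.0035 = 0.018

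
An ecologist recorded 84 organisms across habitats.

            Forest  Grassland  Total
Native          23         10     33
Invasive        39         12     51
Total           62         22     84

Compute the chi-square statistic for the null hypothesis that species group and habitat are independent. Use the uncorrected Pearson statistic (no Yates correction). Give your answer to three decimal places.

0.476

Grand total N = 84.
Expected counts (row total × column total / N):
  Native, Forest: 33×62/84 = 24.3571
  Native, Grassland: 33×22/84 = 8.6429
  Invasive, Forest: 51×62/84 = 37.6429
  Invasive, Grassland: 51×22/84 = 13.3571
Contributions (O − E)²/E:
  (23 − 24.3571)²/24.3571 = 0.0756
  (10 − 8.6429)²/8.6429 = 0.2131
  (39 − 37.6429)²/37.6429 = 0.0489
  (12 − 13.3571)²/13.3571 = 0.1379
χ² = 0.0756 + 0.2131 + 0.0489 + 0.1379 = 0.476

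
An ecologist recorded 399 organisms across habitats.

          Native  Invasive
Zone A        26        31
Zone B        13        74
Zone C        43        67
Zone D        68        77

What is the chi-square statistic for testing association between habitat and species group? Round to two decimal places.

Row totals: 57, 87, 110, 145. Column totals: 150, 249. Grand total N = 399.
Expected counts (row total × column total / N):
  Zone A, Native: 57×150/399 = 21.429
  Zone A, Invasive: 57×249/399 = 35.571
  Zone B, Native: 87×150/399 = 32.707
  Zone B, Invasive: 87×249/399 = 54.293
  Zone C, Native: 110×150/399 = 41.353
  Zone C, Invasive: 110×249/399 = 68.647
  Zone D, Native: 145×150/399 = 54.511
  Zone D, Invasive: 145×249/399 = 90.489
Contributions (O − E)²/E:
  (26 − 21.429)²/21.429 = 0.9750
  (31 − 35.571)²/35.571 = 0.5874
  (13 − 32.707)²/32.707 = 11.8741
  (74 − 54.293)²/54.293 = 7.1531
  (43 − 41.353)²/41.353 = 0.0656
  (67 − 68.647)²/68.647 = 0.0395
  (68 − 54.511)²/54.511 = 3.3379
  (77 − 90.489)²/90.489 = 2.0108
χ² = 0.9750 + 0.5874 + 11.8741 + 7.1531 + 0.0656 + 0.0395 + 3.3379 + 2.0108 = 26.04

26.04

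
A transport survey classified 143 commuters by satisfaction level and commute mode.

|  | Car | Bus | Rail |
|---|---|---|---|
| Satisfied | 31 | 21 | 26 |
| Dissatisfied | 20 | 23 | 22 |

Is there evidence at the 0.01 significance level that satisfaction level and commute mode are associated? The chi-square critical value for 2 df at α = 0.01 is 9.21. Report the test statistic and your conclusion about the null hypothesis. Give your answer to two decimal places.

1.63; fail to reject H₀

Row totals: 78, 65. Column totals: 51, 44, 48. Grand total N = 143.
Expected counts (row total × column total / N):
  Satisfied, Car: 78×51/143 = 27.818
  Satisfied, Bus: 78×44/143 = 24.000
  Satisfied, Rail: 78×48/143 = 26.182
  Dissatisfied, Car: 65×51/143 = 23.182
  Dissatisfied, Bus: 65×44/143 = 20.000
  Dissatisfied, Rail: 65×48/143 = 21.818
Contributions (O − E)²/E:
  (31 − 27.818)²/27.818 = 0.3640
  (21 − 24.000)²/24.000 = 0.3750
  (26 − 26.182)²/26.182 = 0.0013
  (20 − 23.182)²/23.182 = 0.4368
  (23 − 20.000)²/20.000 = 0.4500
  (22 − 21.818)²/21.818 = 0.0015
χ² = 0.3640 + 0.3750 + 0.0013 + 0.4368 + 0.4500 + 0.0015 = 1.63
df = (2−1)(3−1) = 2. Since 1.63 < 9.21, fail to reject the null hypothesis of independence at α = 0.01.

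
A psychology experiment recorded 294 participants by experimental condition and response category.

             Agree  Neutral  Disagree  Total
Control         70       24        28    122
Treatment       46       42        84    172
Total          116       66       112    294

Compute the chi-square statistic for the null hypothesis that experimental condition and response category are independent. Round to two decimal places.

30.25

Grand total N = 294.
Expected counts (row total × column total / N):
  Control, Agree: 122×116/294 = 48.1361
  Control, Neutral: 122×66/294 = 27.3878
  Control, Disagree: 122×112/294 = 46.4762
  Treatment, Agree: 172×116/294 = 67.8639
  Treatment, Neutral: 172×66/294 = 38.6122
  Treatment, Disagree: 172×112/294 = 65.5238
Contributions (O − E)²/E:
  (70 − 48.1361)²/48.1361 = 9.9308
  (24 − 27.3878)²/27.3878 = 0.4191
  (28 − 46.4762)²/46.4762 = 7.3450
  (46 − 67.8639)²/67.8639 = 7.0440
  (42 − 38.6122)²/38.6122 = 0.2972
  (84 − 65.5238)²/65.5238 = 5.2099
χ² = 9.9308 + 0.4191 + 7.3450 + 7.0440 + 0.2972 + 5.2099 = 30.25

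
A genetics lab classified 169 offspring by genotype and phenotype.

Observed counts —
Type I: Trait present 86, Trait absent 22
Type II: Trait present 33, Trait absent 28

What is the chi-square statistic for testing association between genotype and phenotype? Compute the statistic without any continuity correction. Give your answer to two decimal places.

Row totals: 108, 61. Column totals: 119, 50. Grand total N = 169.
Expected counts (row total × column total / N):
  Type I, Trait present: 108×119/169 = 76.047
  Type I, Trait absent: 108×50/169 = 31.953
  Type II, Trait present: 61×119/169 = 42.953
  Type II, Trait absent: 61×50/169 = 18.047
Contributions (O − E)²/E:
  (86 − 76.047)²/76.047 = 1.3026
  (22 − 31.953)²/31.953 = 3.1002
  (33 − 42.953)²/42.953 = 2.3063
  (28 − 18.047)²/18.047 = 5.4891
χ² = 1.3026 + 3.1002 + 2.3063 + 5.4891 = 12.20

12.20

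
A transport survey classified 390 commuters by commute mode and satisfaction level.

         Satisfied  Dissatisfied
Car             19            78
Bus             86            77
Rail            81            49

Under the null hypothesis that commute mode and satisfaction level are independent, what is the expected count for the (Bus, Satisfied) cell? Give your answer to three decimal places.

Row total (Bus) = 163; column total (Satisfied) = 186; grand total N = 390.
Expected count = (row total × column total) / N = 163 × 186 / 390 = 77.738.

77.738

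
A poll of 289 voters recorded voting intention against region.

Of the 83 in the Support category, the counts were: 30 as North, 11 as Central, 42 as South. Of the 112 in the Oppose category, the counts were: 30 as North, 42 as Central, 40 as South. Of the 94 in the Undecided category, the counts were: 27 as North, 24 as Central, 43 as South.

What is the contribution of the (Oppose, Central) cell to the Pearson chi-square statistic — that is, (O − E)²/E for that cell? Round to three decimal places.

Row total (Oppose) = 112; column total (Central) = 77; N = 289.
Expected count E = 112 × 77 / 289 = 29.8408.
Contribution = (O − E)²/E = (42 − 29.8408)² / 29.8408 = 4.954.

4.954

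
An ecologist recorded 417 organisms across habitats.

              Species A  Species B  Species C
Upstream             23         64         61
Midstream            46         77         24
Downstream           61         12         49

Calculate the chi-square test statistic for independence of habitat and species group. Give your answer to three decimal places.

78.726

Row totals: 148, 147, 122. Column totals: 130, 153, 134. Grand total N = 417.
Expected counts (row total × column total / N):
  Upstream, Species A: 148×130/417 = 46.1391
  Upstream, Species B: 148×153/417 = 54.3022
  Upstream, Species C: 148×134/417 = 47.5588
  Midstream, Species A: 147×130/417 = 45.8273
  Midstream, Species B: 147×153/417 = 53.9353
  Midstream, Species C: 147×134/417 = 47.2374
  Downstream, Species A: 122×130/417 = 38.0336
  Downstream, Species B: 122×153/417 = 44.7626
  Downstream, Species C: 122×134/417 = 39.2038
Contributions (O − E)²/E:
  (23 − 46.1391)²/46.1391 = 11.6044
  (64 − 54.3022)²/54.3022 = 1.7319
  (61 − 47.5588)²/47.5588 = 3.7988
  (46 − 45.8273)²/45.8273 = 0.0007
  (77 − 53.9353)²/53.9353 = 9.8633
  (24 − 47.2374)²/47.2374 = 11.4311
  (61 − 38.0336)²/38.0336 = 13.8681
  (12 − 44.7626)²/44.7626 = 23.9796
  (49 − 39.2038)²/39.2038 = 2.4479
χ² = 11.6044 + 1.7319 + 3.7988 + 0.0007 + 9.8633 + 11.4311 + 13.8681 + 23.9796 + 2.4479 = 78.726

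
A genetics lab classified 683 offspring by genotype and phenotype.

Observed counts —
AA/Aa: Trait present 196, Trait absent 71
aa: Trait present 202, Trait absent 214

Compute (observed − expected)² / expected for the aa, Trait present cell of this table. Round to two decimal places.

6.74

Row total (aa) = 416; column total (Trait present) = 398; N = 683.
Expected count E = 416 × 398 / 683 = 242.413.
Contribution = (O − E)²/E = (202 − 242.413)² / 242.413 = 6.74.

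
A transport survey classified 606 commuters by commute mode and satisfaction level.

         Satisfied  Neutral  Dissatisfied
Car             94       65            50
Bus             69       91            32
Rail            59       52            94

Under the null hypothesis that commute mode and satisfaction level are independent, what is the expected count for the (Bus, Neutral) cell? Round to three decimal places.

65.901

Row total (Bus) = 192; column total (Neutral) = 208; grand total N = 606.
Expected count = (row total × column total) / N = 192 × 208 / 606 = 65.901.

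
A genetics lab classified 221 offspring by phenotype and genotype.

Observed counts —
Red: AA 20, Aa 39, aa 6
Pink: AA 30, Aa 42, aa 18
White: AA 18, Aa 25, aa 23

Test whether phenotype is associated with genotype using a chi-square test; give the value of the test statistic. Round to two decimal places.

Row totals: 65, 90, 66. Column totals: 68, 106, 47. Grand total N = 221.
Expected counts (row total × column total / N):
  Red, AA: 65×68/221 = 20.000
  Red, Aa: 65×106/221 = 31.176
  Red, aa: 65×47/221 = 13.824
  Pink, AA: 90×68/221 = 27.692
  Pink, Aa: 90×106/221 = 43.167
  Pink, aa: 90×47/221 = 19.140
  White, AA: 66×68/221 = 20.308
  White, Aa: 66×106/221 = 31.656
  White, aa: 66×47/221 = 14.036
Contributions (O − E)²/E:
  (20 − 20.000)²/20.000 = 0.0000
  (39 − 31.176)²/31.176 = 1.9635
  (6 − 13.824)²/13.824 = 4.4282
  (30 − 27.692)²/27.692 = 0.1924
  (42 − 43.167)²/43.167 = 0.0315
  (18 − 19.140)²/19.140 = 0.0679
  (18 − 20.308)²/20.308 = 0.2623
  (25 − 31.656)²/31.656 = 1.3995
  (23 − 14.036)²/14.036 = 5.7248
χ² = 0.0000 + 1.9635 + 4.4282 + 0.1924 + 0.0315 + 0.0679 + 0.2623 + 1.3995 + 5.7248 = 14.07

14.07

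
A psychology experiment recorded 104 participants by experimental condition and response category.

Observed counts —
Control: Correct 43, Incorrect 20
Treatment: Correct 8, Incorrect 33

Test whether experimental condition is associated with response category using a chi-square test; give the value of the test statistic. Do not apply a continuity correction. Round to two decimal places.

23.61

Row totals: 63, 41. Column totals: 51, 53. Grand total N = 104.
Expected counts (row total × column total / N):
  Control, Correct: 63×51/104 = 30.894
  Control, Incorrect: 63×53/104 = 32.106
  Treatment, Correct: 41×51/104 = 20.106
  Treatment, Incorrect: 41×53/104 = 20.894
Contributions (O − E)²/E:
  (43 − 30.894)²/30.894 = 4.7438
  (20 − 32.106)²/32.106 = 4.5647
  (8 − 20.106)²/20.106 = 7.2891
  (33 − 20.894)²/20.894 = 7.0142
χ² = 4.7438 + 4.5647 + 7.2891 + 7.0142 = 23.61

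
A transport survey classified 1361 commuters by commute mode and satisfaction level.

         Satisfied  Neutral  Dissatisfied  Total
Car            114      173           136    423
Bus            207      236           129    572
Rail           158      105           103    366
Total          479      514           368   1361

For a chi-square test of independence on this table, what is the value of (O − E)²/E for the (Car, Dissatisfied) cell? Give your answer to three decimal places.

Row total (Car) = 423; column total (Dissatisfied) = 368; N = 1361.
Expected count E = 423 × 368 / 1361 = 114.37472.
Contribution = (O − E)²/E = (136 − 114.37472)² / 114.37472 = 4.089.

4.089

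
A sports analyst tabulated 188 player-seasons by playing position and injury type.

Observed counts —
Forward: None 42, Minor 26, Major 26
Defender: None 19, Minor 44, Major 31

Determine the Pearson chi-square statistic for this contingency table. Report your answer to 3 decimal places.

13.739

Row totals: 94, 94. Column totals: 61, 70, 57. Grand total N = 188.
Expected counts (row total × column total / N):
  Forward, None: 94×61/188 = 30.5000
  Forward, Minor: 94×70/188 = 35.0000
  Forward, Major: 94×57/188 = 28.5000
  Defender, None: 94×61/188 = 30.5000
  Defender, Minor: 94×70/188 = 35.0000
  Defender, Major: 94×57/188 = 28.5000
Contributions (O − E)²/E:
  (42 − 30.5000)²/30.5000 = 4.3361
  (26 − 35.0000)²/35.0000 = 2.3143
  (26 − 28.5000)²/28.5000 = 0.2193
  (19 − 30.5000)²/30.5000 = 4.3361
  (44 − 35.0000)²/35.0000 = 2.3143
  (31 − 28.5000)²/28.5000 = 0.2193
χ² = 4.3361 + 2.3143 + 0.2193 + 4.3361 + 2.3143 + 0.2193 = 13.739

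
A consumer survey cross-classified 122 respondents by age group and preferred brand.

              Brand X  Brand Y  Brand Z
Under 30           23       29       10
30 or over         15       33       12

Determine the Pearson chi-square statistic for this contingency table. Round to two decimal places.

2.09

Row totals: 62, 60. Column totals: 38, 62, 22. Grand total N = 122.
Expected counts (row total × column total / N):
  Under 30, Brand X: 62×38/122 = 19.311
  Under 30, Brand Y: 62×62/122 = 31.508
  Under 30, Brand Z: 62×22/122 = 11.180
  30 or over, Brand X: 60×38/122 = 18.689
  30 or over, Brand Y: 60×62/122 = 30.492
  30 or over, Brand Z: 60×22/122 = 10.820
Contributions (O − E)²/E:
  (23 − 19.311)²/19.311 = 0.7047
  (29 − 31.508)²/31.508 = 0.1996
  (10 − 11.180)²/11.180 = 0.1245
  (15 − 18.689)²/18.689 = 0.7282
  (33 − 30.492)²/30.492 = 0.2063
  (12 − 10.820)²/10.820 = 0.1287
χ² = 0.7047 + 0.1996 + 0.1245 + 0.7282 + 0.2063 + 0.1287 = 2.09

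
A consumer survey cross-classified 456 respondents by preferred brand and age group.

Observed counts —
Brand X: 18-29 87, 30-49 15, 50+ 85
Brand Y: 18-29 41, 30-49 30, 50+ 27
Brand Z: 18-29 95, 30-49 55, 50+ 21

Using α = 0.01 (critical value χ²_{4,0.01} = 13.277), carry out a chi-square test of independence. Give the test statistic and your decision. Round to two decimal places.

Row totals: 187, 98, 171. Column totals: 223, 100, 133. Grand total N = 456.
Expected counts (row total × column total / N):
  Brand X, 18-29: 187×223/456 = 91.450
  Brand X, 30-49: 187×100/456 = 41.009
  Brand X, 50+: 187×133/456 = 54.542
  Brand Y, 18-29: 98×223/456 = 47.925
  Brand Y, 30-49: 98×100/456 = 21.491
  Brand Y, 50+: 98×133/456 = 28.583
  Brand Z, 18-29: 171×223/456 = 83.625
  Brand Z, 30-49: 171×100/456 = 37.500
  Brand Z, 50+: 171×133/456 = 49.875
Contributions (O − E)²/E:
  (87 − 91.450)²/91.450 = 0.2165
  (15 − 41.009)²/41.009 = 16.4956
  (85 − 54.542)²/54.542 = 17.0087
  (41 − 47.925)²/47.925 = 1.0006
  (30 − 21.491)²/21.491 = 3.3690
  (27 − 28.583)²/28.583 = 0.0877
  (95 − 83.625)²/83.625 = 1.5473
  (55 − 37.500)²/37.500 = 8.1667
  (21 − 49.875)²/49.875 = 16.7171
χ² = 0.2165 + 16.4956 + 17.0087 + 1.0006 + 3.3690 + 0.0877 + 1.5473 + 8.1667 + 16.7171 = 64.61
df = (3−1)(3−1) = 4. Since 64.61 > 13.277, reject the null hypothesis of independence at α = 0.01.

64.61; reject H₀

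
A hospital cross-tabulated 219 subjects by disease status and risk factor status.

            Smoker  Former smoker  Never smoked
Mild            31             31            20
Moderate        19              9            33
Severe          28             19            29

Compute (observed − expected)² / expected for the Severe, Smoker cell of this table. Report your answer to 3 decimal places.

Row total (Severe) = 76; column total (Smoker) = 78; N = 219.
Expected count E = 76 × 78 / 219 = 27.0685.
Contribution = (O − E)²/E = (28 − 27.0685)² / 27.0685 = 0.032.

0.032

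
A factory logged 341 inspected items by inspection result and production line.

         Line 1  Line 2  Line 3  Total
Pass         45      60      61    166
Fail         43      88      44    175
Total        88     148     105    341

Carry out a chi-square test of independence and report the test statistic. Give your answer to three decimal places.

Grand total N = 341.
Expected counts (row total × column total / N):
  Pass, Line 1: 166×88/341 = 42.8387
  Pass, Line 2: 166×148/341 = 72.0469
  Pass, Line 3: 166×105/341 = 51.1144
  Fail, Line 1: 175×88/341 = 45.1613
  Fail, Line 2: 175×148/341 = 75.9531
  Fail, Line 3: 175×105/341 = 53.8856
Contributions (O − E)²/E:
  (45 − 42.8387)²/42.8387 = 0.1090
  (60 − 72.0469)²/72.0469 = 2.0144
  (61 − 51.1144)²/51.1144 = 1.9119
  (43 − 45.1613)²/45.1613 = 0.1034
  (88 − 75.9531)²/75.9531 = 1.9108
  (44 − 53.8856)²/53.8856 = 1.8136
χ² = 0.1090 + 2.0144 + 1.9119 + 0.1034 + 1.9108 + 1.8136 = 7.863

7.863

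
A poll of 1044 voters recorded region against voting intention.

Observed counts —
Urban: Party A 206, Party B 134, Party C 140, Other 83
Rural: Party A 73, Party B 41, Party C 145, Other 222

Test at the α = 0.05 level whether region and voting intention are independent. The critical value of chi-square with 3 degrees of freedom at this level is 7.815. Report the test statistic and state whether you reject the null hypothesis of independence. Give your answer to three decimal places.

170.873; reject H₀

Row totals: 563, 481. Column totals: 279, 175, 285, 305. Grand total N = 1044.
Expected counts (row total × column total / N):
  Urban, Party A: 563×279/1044 = 150.4569
  Urban, Party B: 563×175/1044 = 94.3726
  Urban, Party C: 563×285/1044 = 153.6925
  Urban, Other: 563×305/1044 = 164.4780
  Rural, Party A: 481×279/1044 = 128.5431
  Rural, Party B: 481×175/1044 = 80.6274
  Rural, Party C: 481×285/1044 = 131.3075
  Rural, Other: 481×305/1044 = 140.5220
Contributions (O − E)²/E:
  (206 − 150.4569)²/150.4569 = 20.5044
  (134 − 94.3726)²/94.3726 = 16.6397
  (140 − 153.6925)²/153.6925 = 1.2199
  (83 − 164.4780)²/164.4780 = 40.3620
  (73 − 128.5431)²/128.5431 = 24.0000
  (41 − 80.6274)²/80.6274 = 19.4764
  (145 − 131.3075)²/131.3075 = 1.4278
  (222 − 140.5220)²/140.5220 = 47.2429
χ² = 20.5044 + 16.6397 + 1.2199 + 40.3620 + 24.0000 + 19.4764 + 1.4278 + 47.2429 = 170.873
df = (2−1)(4−1) = 3. Since 170.873 > 7.815, reject the null hypothesis of independence at α = 0.05.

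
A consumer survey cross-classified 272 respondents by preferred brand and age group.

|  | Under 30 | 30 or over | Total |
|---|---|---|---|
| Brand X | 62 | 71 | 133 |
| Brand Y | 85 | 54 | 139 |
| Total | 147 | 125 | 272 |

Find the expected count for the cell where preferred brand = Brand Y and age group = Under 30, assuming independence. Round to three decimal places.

75.121

Row total (Brand Y) = 139; column total (Under 30) = 147; grand total N = 272.
Expected count = (row total × column total) / N = 139 × 147 / 272 = 75.121.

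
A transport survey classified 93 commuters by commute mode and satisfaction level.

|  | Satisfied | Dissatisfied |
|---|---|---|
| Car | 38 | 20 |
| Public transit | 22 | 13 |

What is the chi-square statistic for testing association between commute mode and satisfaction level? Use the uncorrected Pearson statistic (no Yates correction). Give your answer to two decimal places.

Row totals: 58, 35. Column totals: 60, 33. Grand total N = 93.
Expected counts (row total × column total / N):
  Car, Satisfied: 58×60/93 = 37.419
  Car, Dissatisfied: 58×33/93 = 20.581
  Public transit, Satisfied: 35×60/93 = 22.581
  Public transit, Dissatisfied: 35×33/93 = 12.419
Contributions (O − E)²/E:
  (38 − 37.419)²/37.419 = 0.0090
  (20 − 20.581)²/20.581 = 0.0164
  (22 − 22.581)²/22.581 = 0.0149
  (13 − 12.419)²/12.419 = 0.0272
χ² = 0.0090 + 0.0164 + 0.0149 + 0.0272 = 0.07

0.07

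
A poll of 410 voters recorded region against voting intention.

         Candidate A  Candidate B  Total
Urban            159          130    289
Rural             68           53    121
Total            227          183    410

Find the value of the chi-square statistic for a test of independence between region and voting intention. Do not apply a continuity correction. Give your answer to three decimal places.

0.048

Grand total N = 410.
Expected counts (row total × column total / N):
  Urban, Candidate A: 289×227/410 = 160.0073
  Urban, Candidate B: 289×183/410 = 128.9927
  Rural, Candidate A: 121×227/410 = 66.9927
  Rural, Candidate B: 121×183/410 = 54.0073
Contributions (O − E)²/E:
  (159 − 160.0073)²/160.0073 = 0.0063
  (130 − 128.9927)²/128.9927 = 0.0079
  (68 − 66.9927)²/66.9927 = 0.0151
  (53 − 54.0073)²/54.0073 = 0.0188
χ² = 0.0063 + 0.0079 + 0.0151 + 0.0188 = 0.048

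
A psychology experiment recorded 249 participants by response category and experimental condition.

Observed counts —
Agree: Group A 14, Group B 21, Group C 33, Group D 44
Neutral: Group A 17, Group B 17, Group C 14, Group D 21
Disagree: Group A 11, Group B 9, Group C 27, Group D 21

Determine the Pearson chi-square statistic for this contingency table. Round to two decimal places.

Row totals: 112, 69, 68. Column totals: 42, 47, 74, 86. Grand total N = 249.
Expected counts (row total × column total / N):
  Agree, Group A: 112×42/249 = 18.8916
  Agree, Group B: 112×47/249 = 21.1406
  Agree, Group C: 112×74/249 = 33.2851
  Agree, Group D: 112×86/249 = 38.6827
  Neutral, Group A: 69×42/249 = 11.6386
  Neutral, Group B: 69×47/249 = 13.0241
  Neutral, Group C: 69×74/249 = 20.5060
  Neutral, Group D: 69×86/249 = 23.8313
  Disagree, Group A: 68×42/249 = 11.4699
  Disagree, Group B: 68×47/249 = 12.8353
  Disagree, Group C: 68×74/249 = 20.2088
  Disagree, Group D: 68×86/249 = 23.4859
Contributions (O − E)²/E:
  (14 − 18.8916)²/18.8916 = 1.2666
  (21 − 21.1406)²/21.1406 = 0.0009
  (33 − 33.2851)²/33.2851 = 0.0024
  (44 − 38.6827)²/38.6827 = 0.7309
  (17 − 11.6386)²/11.6386 = 2.4698
  (17 − 13.0241)²/13.0241 = 1.2137
  (14 − 20.5060)²/20.5060 = 2.0642
  (21 − 23.8313)²/23.8313 = 0.3364
  (11 − 11.4699)²/11.4699 = 0.0193
  (9 − 12.8353)²/12.8353 = 1.1460
  (27 − 20.2088)²/20.2088 = 2.2822
  (21 − 23.4859)²/23.4859 = 0.2631
χ² = 1.2666 + 0.0009 + 0.0024 + 0.7309 + 2.4698 + 1.2137 + 2.0642 + 0.3364 + 0.0193 + 1.1460 + 2.2822 + 0.2631 = 11.80

11.80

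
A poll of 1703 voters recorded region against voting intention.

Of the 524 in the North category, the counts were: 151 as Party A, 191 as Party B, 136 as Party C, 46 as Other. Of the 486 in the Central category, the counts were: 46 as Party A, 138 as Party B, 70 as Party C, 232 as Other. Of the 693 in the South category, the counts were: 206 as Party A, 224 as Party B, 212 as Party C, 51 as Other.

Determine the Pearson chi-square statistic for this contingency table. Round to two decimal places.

Row totals: 524, 486, 693. Column totals: 403, 553, 418, 329. Grand total N = 1703.
Expected counts (row total × column total / N):
  North, Party A: 524×403/1703 = 124.000
  North, Party B: 524×553/1703 = 170.154
  North, Party C: 524×418/1703 = 128.615
  North, Other: 524×329/1703 = 101.231
  Central, Party A: 486×403/1703 = 115.008
  Central, Party B: 486×553/1703 = 157.814
  Central, Party C: 486×418/1703 = 119.288
  Central, Other: 486×329/1703 = 93.890
  South, Party A: 693×403/1703 = 163.992
  South, Party B: 693×553/1703 = 225.032
  South, Party C: 693×418/1703 = 170.096
  South, Other: 693×329/1703 = 133.880
Contributions (O − E)²/E:
  (151 − 124.000)²/124.000 = 5.8790
  (191 − 170.154)²/170.154 = 2.5539
  (136 − 128.615)²/128.615 = 0.4240
  (46 − 101.231)²/101.231 = 30.1337
  (46 − 115.008)²/115.008 = 41.4067
  (138 − 157.814)²/157.814 = 2.4877
  (70 − 119.288)²/119.288 = 20.3651
  (232 − 93.890)²/93.890 = 203.1566
  (206 − 163.992)²/163.992 = 10.7607
  (224 − 225.032)²/225.032 = 0.0047
  (212 − 170.096)²/170.096 = 10.3233
  (51 − 133.880)²/133.880 = 51.3078
χ² = 5.8790 + 2.5539 + 0.4240 + 30.1337 + 41.4067 + 2.4877 + 20.3651 + 203.1566 + 10.7607 + 0.0047 + 10.3233 + 51.3078 = 378.80

378.80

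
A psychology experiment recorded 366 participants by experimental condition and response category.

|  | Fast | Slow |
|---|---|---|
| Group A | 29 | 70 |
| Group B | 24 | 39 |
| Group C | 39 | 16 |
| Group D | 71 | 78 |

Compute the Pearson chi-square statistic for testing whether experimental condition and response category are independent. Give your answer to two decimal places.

Row totals: 99, 63, 55, 149. Column totals: 163, 203. Grand total N = 366.
Expected counts (row total × column total / N):
  Group A, Fast: 99×163/366 = 44.090
  Group A, Slow: 99×203/366 = 54.910
  Group B, Fast: 63×163/366 = 28.057
  Group B, Slow: 63×203/366 = 34.943
  Group C, Fast: 55×163/366 = 24.495
  Group C, Slow: 55×203/366 = 30.505
  Group D, Fast: 149×163/366 = 66.358
  Group D, Slow: 149×203/366 = 82.642
Contributions (O − E)²/E:
  (29 − 44.090)²/44.090 = 5.1646
  (70 − 54.910)²/54.910 = 4.1469
  (24 − 28.057)²/28.057 = 0.5866
  (39 − 34.943)²/34.943 = 0.4710
  (39 − 24.495)²/24.495 = 8.5893
  (16 − 30.505)²/30.505 = 6.8971
  (71 − 66.358)²/66.358 = 0.3247
  (78 − 82.642)²/82.642 = 0.2607
χ² = 5.1646 + 4.1469 + 0.5866 + 0.4710 + 8.5893 + 6.8971 + 0.3247 + 0.2607 = 26.44

26.44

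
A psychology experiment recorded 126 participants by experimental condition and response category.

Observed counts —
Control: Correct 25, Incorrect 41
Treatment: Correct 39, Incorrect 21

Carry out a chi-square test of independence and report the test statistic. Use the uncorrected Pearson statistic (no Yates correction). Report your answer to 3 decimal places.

9.249

Row totals: 66, 60. Column totals: 64, 62. Grand total N = 126.
Expected counts (row total × column total / N):
  Control, Correct: 66×64/126 = 33.5238
  Control, Incorrect: 66×62/126 = 32.4762
  Treatment, Correct: 60×64/126 = 30.4762
  Treatment, Incorrect: 60×62/126 = 29.5238
Contributions (O − E)²/E:
  (25 − 33.5238)²/33.5238 = 2.1673
  (41 − 32.4762)²/32.4762 = 2.2372
  (39 − 30.4762)²/30.4762 = 2.3840
  (21 − 29.5238)²/29.5238 = 2.4609
χ² = 2.1673 + 2.2372 + 2.3840 + 2.4609 = 9.249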